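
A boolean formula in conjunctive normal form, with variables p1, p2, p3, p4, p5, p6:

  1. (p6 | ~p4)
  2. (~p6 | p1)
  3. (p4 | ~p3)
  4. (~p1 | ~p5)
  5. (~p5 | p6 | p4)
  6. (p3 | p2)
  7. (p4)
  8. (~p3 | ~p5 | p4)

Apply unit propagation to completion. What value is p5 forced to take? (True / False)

False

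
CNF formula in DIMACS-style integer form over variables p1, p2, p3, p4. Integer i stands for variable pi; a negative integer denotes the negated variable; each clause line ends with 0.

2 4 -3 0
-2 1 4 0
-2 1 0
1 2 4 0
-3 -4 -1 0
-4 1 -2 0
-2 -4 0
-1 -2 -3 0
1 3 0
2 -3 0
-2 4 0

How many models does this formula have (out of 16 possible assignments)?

2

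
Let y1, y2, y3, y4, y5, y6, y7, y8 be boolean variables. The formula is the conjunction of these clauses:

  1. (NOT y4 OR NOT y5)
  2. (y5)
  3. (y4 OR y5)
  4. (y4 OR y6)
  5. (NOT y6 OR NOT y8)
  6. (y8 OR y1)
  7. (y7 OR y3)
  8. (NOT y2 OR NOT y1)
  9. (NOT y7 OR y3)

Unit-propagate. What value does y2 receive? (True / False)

False

Unit clause (y5) sets y5 = True.
(NOT y5 OR NOT y4): since y5 = True, the clause reduces to (NOT y4). y4 = False.
(y4 OR y6): since y4 = False, the clause reduces to (y6). y6 = True.
(NOT y8 OR NOT y6) with y6 = True leaves only NOT y8, so y8 = False.
From (y8 OR y1) and y8 = False: y1 = True.
(NOT y2 OR NOT y1): since y1 = True, the clause reduces to (NOT y2). y2 = False.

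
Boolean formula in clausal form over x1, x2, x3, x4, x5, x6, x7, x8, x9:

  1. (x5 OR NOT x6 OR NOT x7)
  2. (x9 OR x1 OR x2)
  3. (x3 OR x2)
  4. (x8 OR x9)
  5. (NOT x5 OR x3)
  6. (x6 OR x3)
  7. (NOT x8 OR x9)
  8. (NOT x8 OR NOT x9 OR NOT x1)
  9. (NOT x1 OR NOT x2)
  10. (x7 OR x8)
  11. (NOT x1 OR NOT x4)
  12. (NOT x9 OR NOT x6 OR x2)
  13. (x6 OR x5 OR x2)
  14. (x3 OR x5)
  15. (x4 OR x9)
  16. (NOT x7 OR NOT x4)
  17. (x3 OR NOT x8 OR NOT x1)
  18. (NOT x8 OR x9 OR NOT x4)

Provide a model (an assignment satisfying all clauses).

Pure literal: x3 appears only positively; assign x3 = True.
Set x1 = False and propagate.
Set x2 = False and propagate.
  then x9 is forced to True.
  then x6 is forced to False.
  then x5 is forced to True.
Set x4 = False and propagate.
The remaining clauses are satisfied by x7 = True, x8 = True.
Every clause has at least one true literal under this assignment.
Check each clause:
  1. (NOT x6 OR x5 OR NOT x7) — NOT x6 is true.
  2. (x1 OR x2 OR x9) — x9 is true.
  3. (x2 OR x3) — x3 is true.
  4. (x9 OR x8) — x8 is true.
  5. (x3 OR NOT x5) — x3 is true.
  6. (x3 OR x6) — x3 is true.
  7. (NOT x8 OR x9) — x9 is true.
  8. (NOT x1 OR NOT x8 OR NOT x9) — NOT x1 is true.
  9. (NOT x2 OR NOT x1) — NOT x1 is true.
  10. (x8 OR x7) — x8 is true.
  11. (NOT x4 OR NOT x1) — NOT x4 is true.
  12. (NOT x6 OR NOT x9 OR x2) — NOT x6 is true.
  13. (x6 OR x5 OR x2) — x5 is true.
  14. (x3 OR x5) — x3 is true.
  15. (x4 OR x9) — x9 is true.
  16. (NOT x4 OR NOT x7) — NOT x4 is true.
  17. (NOT x8 OR x3 OR NOT x1) — x3 is true.
  18. (NOT x8 OR NOT x4 OR x9) — x9 is true.

x1=F, x2=F, x3=T, x4=F, x5=T, x6=F, x7=T, x8=T, x9=T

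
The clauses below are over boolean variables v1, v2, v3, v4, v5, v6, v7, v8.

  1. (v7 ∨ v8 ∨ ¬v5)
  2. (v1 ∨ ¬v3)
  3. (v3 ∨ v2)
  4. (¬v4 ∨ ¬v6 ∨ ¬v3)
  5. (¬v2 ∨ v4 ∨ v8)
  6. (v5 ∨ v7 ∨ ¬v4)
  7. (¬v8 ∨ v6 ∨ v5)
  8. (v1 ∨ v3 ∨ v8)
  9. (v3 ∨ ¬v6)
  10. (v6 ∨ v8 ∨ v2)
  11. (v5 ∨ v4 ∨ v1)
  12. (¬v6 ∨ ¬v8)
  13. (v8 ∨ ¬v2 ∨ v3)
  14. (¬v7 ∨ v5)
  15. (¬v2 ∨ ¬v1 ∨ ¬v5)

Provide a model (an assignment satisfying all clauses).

v1 = True  v2 = False  v3 = True  v4 = False  v5 = True  v6 = False  v7 = False  v8 = True

Check each clause:
  1. (v7 ∨ ¬v5 ∨ v8) — v8 is true.
  2. (¬v3 ∨ v1) — v1 is true.
  3. (v2 ∨ v3) — v3 is true.
  4. (¬v4 ∨ ¬v6 ∨ ¬v3) — ¬v6 is true.
  5. (v8 ∨ v4 ∨ ¬v2) — v8 is true.
  6. (¬v4 ∨ v5 ∨ v7) — ¬v4 is true.
  7. (v6 ∨ v5 ∨ ¬v8) — v5 is true.
  8. (v1 ∨ v8 ∨ v3) — v8 is true.
  9. (v3 ∨ ¬v6) — ¬v6 is true.
  10. (v8 ∨ v2 ∨ v6) — v8 is true.
  11. (v5 ∨ v4 ∨ v1) — v1 is true.
  12. (¬v8 ∨ ¬v6) — ¬v6 is true.
  13. (v3 ∨ v8 ∨ ¬v2) — v8 is true.
  14. (v5 ∨ ¬v7) — ¬v7 is true.
  15. (¬v5 ∨ ¬v2 ∨ ¬v1) — ¬v2 is true.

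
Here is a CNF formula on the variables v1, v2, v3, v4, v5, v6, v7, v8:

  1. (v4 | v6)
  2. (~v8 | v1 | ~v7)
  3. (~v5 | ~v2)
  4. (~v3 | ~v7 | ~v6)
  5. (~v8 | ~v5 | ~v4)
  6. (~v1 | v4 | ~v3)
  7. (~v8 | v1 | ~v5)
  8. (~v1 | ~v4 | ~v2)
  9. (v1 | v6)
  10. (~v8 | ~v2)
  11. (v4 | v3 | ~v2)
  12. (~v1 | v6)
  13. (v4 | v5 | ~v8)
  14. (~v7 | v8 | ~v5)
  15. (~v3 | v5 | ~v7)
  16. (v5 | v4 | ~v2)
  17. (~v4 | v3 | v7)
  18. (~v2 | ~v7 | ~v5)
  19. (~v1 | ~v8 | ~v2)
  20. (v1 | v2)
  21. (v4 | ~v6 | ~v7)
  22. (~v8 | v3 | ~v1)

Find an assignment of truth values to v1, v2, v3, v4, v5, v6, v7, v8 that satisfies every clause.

v1 = T, v2 = F, v3 = F, v4 = F, v5 = T, v6 = T, v7 = F, v8 = F

Check each clause:
  1. (v4 | v6) — v6 is true.
  2. (~v8 | v1 | ~v7) — ~v8 is true.
  3. (~v2 | ~v5) — ~v2 is true.
  4. (~v3 | ~v6 | ~v7) — ~v7 is true.
  5. (~v8 | ~v5 | ~v4) — ~v8 is true.
  6. (~v3 | ~v1 | v4) — ~v3 is true.
  7. (~v8 | ~v5 | v1) — ~v8 is true.
  8. (~v4 | ~v2 | ~v1) — ~v4 is true.
  9. (v6 | v1) — v1 is true.
  10. (~v2 | ~v8) — ~v8 is true.
  11. (v3 | ~v2 | v4) — ~v2 is true.
  12. (~v1 | v6) — v6 is true.
  13. (~v8 | v4 | v5) — ~v8 is true.
  14. (~v7 | ~v5 | v8) — ~v7 is true.
  15. (~v3 | v5 | ~v7) — ~v7 is true.
  16. (~v2 | v4 | v5) — v5 is true.
  17. (~v4 | v3 | v7) — ~v4 is true.
  18. (~v2 | ~v5 | ~v7) — ~v7 is true.
  19. (~v2 | ~v1 | ~v8) — ~v8 is true.
  20. (v2 | v1) — v1 is true.
  21. (~v6 | v4 | ~v7) — ~v7 is true.
  22. (~v1 | ~v8 | v3) — ~v8 is true.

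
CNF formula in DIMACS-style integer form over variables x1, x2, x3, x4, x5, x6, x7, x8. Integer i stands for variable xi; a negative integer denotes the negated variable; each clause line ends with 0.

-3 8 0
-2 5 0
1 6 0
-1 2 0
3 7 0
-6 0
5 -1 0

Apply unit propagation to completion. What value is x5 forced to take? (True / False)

(!x6) stands alone — x6 = False.
From (x6 || x1) and x6 = False: x1 = True.
(!x1 || x2): since x1 = True, the clause reduces to (x2). x2 = True.
(!x2 || x5) with x2 = True leaves only x5, so x5 = True.

True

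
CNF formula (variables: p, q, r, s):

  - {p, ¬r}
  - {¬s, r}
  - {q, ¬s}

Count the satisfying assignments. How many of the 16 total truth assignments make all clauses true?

7

The models are:
  p=F q=F r=F s=F
  p=F q=T r=F s=F
  p=T q=F r=F s=F
  p=T q=F r=T s=F
  p=T q=T r=F s=F
  p=T q=T r=T s=F
  p=T q=T r=T s=T
That's 7 in total.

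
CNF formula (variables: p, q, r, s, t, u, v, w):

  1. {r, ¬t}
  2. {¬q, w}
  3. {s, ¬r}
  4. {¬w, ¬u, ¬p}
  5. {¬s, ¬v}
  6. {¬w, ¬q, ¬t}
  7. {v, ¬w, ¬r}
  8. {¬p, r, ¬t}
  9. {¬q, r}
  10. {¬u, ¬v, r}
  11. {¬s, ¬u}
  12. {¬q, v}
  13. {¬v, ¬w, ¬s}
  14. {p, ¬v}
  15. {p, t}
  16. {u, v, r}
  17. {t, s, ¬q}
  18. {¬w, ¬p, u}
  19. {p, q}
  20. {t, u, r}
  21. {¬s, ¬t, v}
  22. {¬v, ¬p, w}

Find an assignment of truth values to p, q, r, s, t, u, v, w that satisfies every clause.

p=T  q=F  r=F  s=F  t=F  u=T  v=F  w=F

Set p = True and propagate.
Set q = False and propagate.
The remaining clauses are satisfied by r = False, s = False, t = False, u = True, v = False, w = False.
Check each clause:
  1. {¬t, r} — ¬t is true.
  2. {w, ¬q} — ¬q is true.
  3. {¬r, s} — ¬r is true.
  4. {¬u, ¬w, ¬p} — ¬w is true.
  5. {¬s, ¬v} — ¬v is true.
  6. {¬t, ¬w, ¬q} — ¬w is true.
  7. {v, ¬r, ¬w} — ¬w is true.
  8. {r, ¬t, ¬p} — ¬t is true.
  9. {¬q, r} — ¬q is true.
  10. {¬u, ¬v, r} — ¬v is true.
  11. {¬u, ¬s} — ¬s is true.
  12. {¬q, v} — ¬q is true.
  13. {¬w, ¬s, ¬v} — ¬w is true.
  14. {¬v, p} — ¬v is true.
  15. {t, p} — p is true.
  16. {r, u, v} — u is true.
  17. {t, s, ¬q} — ¬q is true.
  18. {¬p, ¬w, u} — ¬w is true.
  19. {q, p} — p is true.
  20. {u, t, r} — u is true.
  21. {¬s, ¬t, v} — ¬t is true.
  22. {¬p, w, ¬v} — ¬v is true.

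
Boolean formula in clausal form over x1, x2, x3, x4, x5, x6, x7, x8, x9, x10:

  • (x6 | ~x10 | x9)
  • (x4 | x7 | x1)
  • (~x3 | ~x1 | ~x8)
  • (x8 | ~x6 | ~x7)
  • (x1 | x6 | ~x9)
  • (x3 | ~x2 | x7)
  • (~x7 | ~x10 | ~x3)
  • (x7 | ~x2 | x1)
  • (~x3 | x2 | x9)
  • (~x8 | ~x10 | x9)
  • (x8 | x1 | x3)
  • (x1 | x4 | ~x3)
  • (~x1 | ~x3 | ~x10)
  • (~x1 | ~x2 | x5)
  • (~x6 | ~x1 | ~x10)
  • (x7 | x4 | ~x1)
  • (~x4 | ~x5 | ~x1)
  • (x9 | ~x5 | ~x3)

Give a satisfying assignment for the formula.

x1 = 1, x2 = 0, x3 = 0, x4 = 0, x5 = 1, x6 = 0, x7 = 1, x8 = 1, x9 = 1, x10 = 0

Check each clause:
  1. (~x10 | x6 | x9) — x9 is true.
  2. (x4 | x1 | x7) — x1 is true.
  3. (~x1 | ~x8 | ~x3) — ~x3 is true.
  4. (~x7 | x8 | ~x6) — x8 is true.
  5. (x1 | x6 | ~x9) — x1 is true.
  6. (x7 | ~x2 | x3) — ~x2 is true.
  7. (~x7 | ~x3 | ~x10) — ~x3 is true.
  8. (~x2 | x7 | x1) — x1 is true.
  9. (~x3 | x2 | x9) — x9 is true.
  10. (~x8 | x9 | ~x10) — x9 is true.
  11. (x1 | x3 | x8) — x8 is true.
  12. (x4 | ~x3 | x1) — x1 is true.
  13. (~x3 | ~x10 | ~x1) — ~x3 is true.
  14. (x5 | ~x2 | ~x1) — x5 is true.
  15. (~x10 | ~x6 | ~x1) — ~x6 is true.
  16. (x4 | x7 | ~x1) — x7 is true.
  17. (~x1 | ~x4 | ~x5) — ~x4 is true.
  18. (x9 | ~x3 | ~x5) — x9 is true.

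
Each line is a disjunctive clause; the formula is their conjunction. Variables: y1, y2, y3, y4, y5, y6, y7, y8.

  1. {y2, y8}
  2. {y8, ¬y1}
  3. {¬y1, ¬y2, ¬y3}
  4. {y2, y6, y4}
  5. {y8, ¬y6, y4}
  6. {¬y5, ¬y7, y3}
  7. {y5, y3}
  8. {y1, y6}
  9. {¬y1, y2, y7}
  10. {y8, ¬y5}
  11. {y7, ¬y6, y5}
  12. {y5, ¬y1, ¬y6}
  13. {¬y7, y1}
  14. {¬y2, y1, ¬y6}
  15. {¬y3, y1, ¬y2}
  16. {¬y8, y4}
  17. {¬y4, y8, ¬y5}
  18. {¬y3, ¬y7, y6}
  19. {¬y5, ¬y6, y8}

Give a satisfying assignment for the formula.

y1 = 0, y2 = 0, y3 = 0, y4 = 1, y5 = 1, y6 = 1, y7 = 0, y8 = 1

Set y1 = False and propagate.
  then y6 is forced to True.
  then y7 is forced to False.
  then y5 is forced to True.
  then y8 is forced to True.
  then y2 is forced to False.
  then y4 is forced to True.
y3 is now unconstrained; take y3 = False.
Every clause has at least one true literal under this assignment.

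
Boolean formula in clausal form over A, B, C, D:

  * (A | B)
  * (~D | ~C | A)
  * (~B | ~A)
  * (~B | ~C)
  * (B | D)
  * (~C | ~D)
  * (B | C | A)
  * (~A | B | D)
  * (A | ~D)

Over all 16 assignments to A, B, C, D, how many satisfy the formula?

2

Satisfying assignments:
  A=F B=T C=F D=F
  A=T B=F C=F D=T
That's 2 in total.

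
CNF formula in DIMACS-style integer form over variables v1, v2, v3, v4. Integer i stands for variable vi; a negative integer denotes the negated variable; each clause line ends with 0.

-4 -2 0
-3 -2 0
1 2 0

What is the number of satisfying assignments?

Satisfying assignments:
  v1=0 v2=1 v3=0 v4=0
  v1=1 v2=0 v3=0 v4=0
  v1=1 v2=0 v3=0 v4=1
  v1=1 v2=0 v3=1 v4=0
  v1=1 v2=0 v3=1 v4=1
  v1=1 v2=1 v3=0 v4=0
Count: 6.

6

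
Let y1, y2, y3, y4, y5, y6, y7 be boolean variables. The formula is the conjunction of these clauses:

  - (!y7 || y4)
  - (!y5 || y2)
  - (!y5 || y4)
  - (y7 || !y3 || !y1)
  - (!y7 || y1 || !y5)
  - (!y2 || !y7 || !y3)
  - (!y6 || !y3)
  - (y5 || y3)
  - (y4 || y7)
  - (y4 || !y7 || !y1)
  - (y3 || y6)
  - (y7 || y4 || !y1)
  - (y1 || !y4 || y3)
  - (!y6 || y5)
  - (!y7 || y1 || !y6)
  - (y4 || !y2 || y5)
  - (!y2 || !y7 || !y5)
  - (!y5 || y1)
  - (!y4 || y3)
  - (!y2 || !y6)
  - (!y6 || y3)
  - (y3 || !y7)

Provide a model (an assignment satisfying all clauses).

y1=F, y2=T, y3=T, y4=T, y5=F, y6=F, y7=F

Branch on y1: take y1 = False.
  then y5 is forced to False.
  then y3 is forced to True.
  then y6 is forced to False.
Branch on y2: take y2 = True.
  then y7 is forced to False.
  then y4 is forced to True.
Every clause has at least one true literal under this assignment.
Check each clause:
  1. (!y7 || y4) — !y7 is true.
  2. (!y5 || y2) — y2 is true.
  3. (y4 || !y5) — !y5 is true.
  4. (!y3 || y7 || !y1) — !y1 is true.
  5. (!y7 || !y5 || y1) — !y7 is true.
  6. (!y3 || !y2 || !y7) — !y7 is true.
  7. (!y3 || !y6) — !y6 is true.
  8. (y3 || y5) — y3 is true.
  9. (y4 || y7) — y4 is true.
  10. (!y1 || y4 || !y7) — !y7 is true.
  11. (y3 || y6) — y3 is true.
  12. (y4 || !y1 || y7) — y4 is true.
  13. (!y4 || y1 || y3) — y3 is true.
  14. (!y6 || y5) — !y6 is true.
  15. (!y6 || !y7 || y1) — !y6 is true.
  16. (!y2 || y4 || y5) — y4 is true.
  17. (!y2 || !y7 || !y5) — !y7 is true.
  18. (y1 || !y5) — !y5 is true.
  19. (!y4 || y3) — y3 is true.
  20. (!y6 || !y2) — !y6 is true.
  21. (y3 || !y6) — !y6 is true.
  22. (!y7 || y3) — !y7 is true.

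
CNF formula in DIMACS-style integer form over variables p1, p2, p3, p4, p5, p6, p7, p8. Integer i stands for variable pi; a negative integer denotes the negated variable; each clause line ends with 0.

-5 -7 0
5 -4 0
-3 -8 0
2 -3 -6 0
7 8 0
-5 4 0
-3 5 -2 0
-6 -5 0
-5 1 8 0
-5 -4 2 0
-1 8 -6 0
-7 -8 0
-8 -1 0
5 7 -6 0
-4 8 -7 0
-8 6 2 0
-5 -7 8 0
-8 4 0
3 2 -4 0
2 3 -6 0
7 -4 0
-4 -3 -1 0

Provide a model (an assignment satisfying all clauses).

p1=0, p2=0, p3=1, p4=0, p5=0, p6=0, p7=1, p8=0

Set p1 = False and propagate.
Try p2 = False.
Try p3 = True.
  then p8 is forced to False.
  then p6 is forced to False.
  then p7 is forced to True.
  then p5 is forced to False.
  then p4 is forced to False.
Every clause has at least one true literal under this assignment.
Check each clause:
  1. (NOT p5 OR NOT p7) — NOT p5 is true.
  2. (p5 OR NOT p4) — NOT p4 is true.
  3. (NOT p3 OR NOT p8) — NOT p8 is true.
  4. (NOT p3 OR p2 OR NOT p6) — NOT p6 is true.
  5. (p8 OR p7) — p7 is true.
  6. (NOT p5 OR p4) — NOT p5 is true.
  7. (NOT p3 OR p5 OR NOT p2) — NOT p2 is true.
  8. (NOT p5 OR NOT p6) — NOT p6 is true.
  9. (p1 OR NOT p5 OR p8) — NOT p5 is true.
  10. (p2 OR NOT p5 OR NOT p4) — NOT p5 is true.
  11. (p8 OR NOT p6 OR NOT p1) — NOT p6 is true.
  12. (NOT p8 OR NOT p7) — NOT p8 is true.
  13. (NOT p8 OR NOT p1) — NOT p8 is true.
  14. (p7 OR p5 OR NOT p6) — NOT p6 is true.
  15. (NOT p7 OR NOT p4 OR p8) — NOT p4 is true.
  16. (p2 OR p6 OR NOT p8) — NOT p8 is true.
  17. (NOT p5 OR NOT p7 OR p8) — NOT p5 is true.
  18. (p4 OR NOT p8) — NOT p8 is true.
  19. (p3 OR NOT p4 OR p2) — p3 is true.
  20. (p2 OR p3 OR NOT p6) — NOT p6 is true.
  21. (p7 OR NOT p4) — NOT p4 is true.
  22. (NOT p4 OR NOT p1 OR NOT p3) — NOT p4 is true.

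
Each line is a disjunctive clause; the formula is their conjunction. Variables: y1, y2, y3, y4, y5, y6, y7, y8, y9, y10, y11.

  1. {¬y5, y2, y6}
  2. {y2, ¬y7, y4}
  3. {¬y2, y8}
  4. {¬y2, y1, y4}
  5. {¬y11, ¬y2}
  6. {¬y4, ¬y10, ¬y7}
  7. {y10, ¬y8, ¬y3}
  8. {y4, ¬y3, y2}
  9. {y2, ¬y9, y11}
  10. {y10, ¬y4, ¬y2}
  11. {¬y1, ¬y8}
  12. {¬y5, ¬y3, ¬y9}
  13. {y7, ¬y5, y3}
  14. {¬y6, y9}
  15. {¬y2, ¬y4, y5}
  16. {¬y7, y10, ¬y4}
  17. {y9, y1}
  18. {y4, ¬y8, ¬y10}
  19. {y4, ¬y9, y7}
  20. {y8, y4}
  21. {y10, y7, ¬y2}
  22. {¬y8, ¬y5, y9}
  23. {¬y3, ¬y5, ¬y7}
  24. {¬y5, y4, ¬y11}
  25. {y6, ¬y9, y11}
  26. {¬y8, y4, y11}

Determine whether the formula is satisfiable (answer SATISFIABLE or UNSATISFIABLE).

SATISFIABLE

Branch on y1: take y1 = False.
  then y9 is forced to True.
Set y2 = False and propagate.
  then y11 is forced to True.
For the remaining variables, y3 = True, y4 = True, y5 = False, y6 = False, y7 = False, y8 = False, y10 = False works.
So y1 = F  y2 = F  y3 = T  y4 = T  y5 = F  y6 = F  y7 = F  y8 = F  y9 = T  y10 = F  y11 = T is a satisfying assignment.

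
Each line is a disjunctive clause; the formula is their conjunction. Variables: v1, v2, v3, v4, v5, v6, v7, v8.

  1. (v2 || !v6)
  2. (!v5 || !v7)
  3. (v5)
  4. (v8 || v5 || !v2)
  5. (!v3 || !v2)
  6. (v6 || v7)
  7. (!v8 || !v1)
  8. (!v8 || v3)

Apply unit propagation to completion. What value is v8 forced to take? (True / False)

(v5) stands alone — v5 = True.
(!v7 || !v5): since v5 = True, the clause reduces to (!v7). v7 = False.
(v7 || v6) with v7 = False leaves only v6, so v6 = True.
In (v2 || !v6), !v6 is now false; v2 must hold, so v2 = True.
In (!v2 || !v3), !v2 is now false; !v3 must hold, so v3 = False.
(!v8 || v3) with v3 = False leaves only !v8, so v8 = False.

False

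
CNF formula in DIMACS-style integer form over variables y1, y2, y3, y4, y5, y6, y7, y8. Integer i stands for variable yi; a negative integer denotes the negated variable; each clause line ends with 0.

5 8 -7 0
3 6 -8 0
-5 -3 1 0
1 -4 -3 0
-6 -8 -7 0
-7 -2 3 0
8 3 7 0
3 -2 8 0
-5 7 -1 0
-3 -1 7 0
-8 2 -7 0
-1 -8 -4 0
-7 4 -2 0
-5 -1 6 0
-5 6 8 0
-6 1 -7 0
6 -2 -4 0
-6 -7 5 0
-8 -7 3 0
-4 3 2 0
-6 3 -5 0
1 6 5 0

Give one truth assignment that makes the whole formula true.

Set y1 = False and propagate.
For the remaining variables, y2 = True, y3 = True, y4 = False, y5 = False, y6 = True, y7 = False, y8 = True works.

y1=F, y2=T, y3=T, y4=F, y5=F, y6=T, y7=F, y8=T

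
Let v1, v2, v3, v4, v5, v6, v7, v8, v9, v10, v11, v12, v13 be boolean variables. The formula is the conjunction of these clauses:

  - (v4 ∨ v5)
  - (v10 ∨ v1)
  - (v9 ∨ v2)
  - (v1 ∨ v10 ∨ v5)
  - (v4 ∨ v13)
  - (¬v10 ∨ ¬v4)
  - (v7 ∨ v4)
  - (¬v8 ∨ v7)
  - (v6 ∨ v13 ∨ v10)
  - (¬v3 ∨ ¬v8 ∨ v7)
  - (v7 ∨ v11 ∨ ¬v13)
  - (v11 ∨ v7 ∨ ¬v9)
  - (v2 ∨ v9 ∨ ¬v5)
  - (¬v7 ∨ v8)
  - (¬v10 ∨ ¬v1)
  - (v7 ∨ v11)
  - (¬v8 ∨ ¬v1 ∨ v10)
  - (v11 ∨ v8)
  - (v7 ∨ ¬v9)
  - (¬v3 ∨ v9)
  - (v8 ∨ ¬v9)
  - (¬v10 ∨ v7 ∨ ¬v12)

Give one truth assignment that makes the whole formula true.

v1=False, v2=False, v3=False, v4=False, v5=True, v6=True, v7=True, v8=True, v9=True, v10=True, v11=False, v12=True, v13=True

Check each clause:
  1. (v4 ∨ v5) — v5 is true.
  2. (v10 ∨ v1) — v10 is true.
  3. (v9 ∨ v2) — v9 is true.
  4. (v5 ∨ v1 ∨ v10) — v10 is true.
  5. (v13 ∨ v4) — v13 is true.
  6. (¬v10 ∨ ¬v4) — ¬v4 is true.
  7. (v7 ∨ v4) — v7 is true.
  8. (v7 ∨ ¬v8) — v7 is true.
  9. (v10 ∨ v13 ∨ v6) — v10 is true.
  10. (¬v3 ∨ ¬v8 ∨ v7) — ¬v3 is true.
  11. (v7 ∨ ¬v13 ∨ v11) — v7 is true.
  12. (v11 ∨ v7 ∨ ¬v9) — v7 is true.
  13. (v9 ∨ v2 ∨ ¬v5) — v9 is true.
  14. (v8 ∨ ¬v7) — v8 is true.
  15. (¬v10 ∨ ¬v1) — ¬v1 is true.
  16. (v7 ∨ v11) — v7 is true.
  17. (¬v1 ∨ v10 ∨ ¬v8) — v10 is true.
  18. (v8 ∨ v11) — v8 is true.
  19. (¬v9 ∨ v7) — v7 is true.
  20. (¬v3 ∨ v9) — v9 is true.
  21. (¬v9 ∨ v8) — v8 is true.
  22. (v7 ∨ ¬v12 ∨ ¬v10) — v7 is true.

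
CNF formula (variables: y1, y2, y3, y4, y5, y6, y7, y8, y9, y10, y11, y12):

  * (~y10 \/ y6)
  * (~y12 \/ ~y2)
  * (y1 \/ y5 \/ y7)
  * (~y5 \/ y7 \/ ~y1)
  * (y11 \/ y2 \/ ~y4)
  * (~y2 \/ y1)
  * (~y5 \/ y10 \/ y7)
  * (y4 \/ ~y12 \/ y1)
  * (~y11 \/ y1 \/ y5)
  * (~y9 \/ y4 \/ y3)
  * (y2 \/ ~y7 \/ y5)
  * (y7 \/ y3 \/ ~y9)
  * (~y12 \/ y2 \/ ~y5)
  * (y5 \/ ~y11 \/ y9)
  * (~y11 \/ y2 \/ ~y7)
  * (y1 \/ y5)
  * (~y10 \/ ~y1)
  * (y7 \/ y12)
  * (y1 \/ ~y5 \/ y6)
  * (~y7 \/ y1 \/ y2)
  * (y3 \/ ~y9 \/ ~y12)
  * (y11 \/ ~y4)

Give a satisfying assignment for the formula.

y1=True  y2=True  y3=False  y4=False  y5=True  y6=False  y7=True  y8=True  y9=False  y10=False  y11=False  y12=False

Branch on y1: take y1 = True.
  then y10 is forced to False.
Set y2 = True and propagate.
  then y12 is forced to False.
  then y7 is forced to True.
The remaining clauses are satisfied by y3 = False, y4 = False, y5 = True, y6 = False, y8 = True, y9 = False, y11 = False.
Every clause has at least one true literal under this assignment.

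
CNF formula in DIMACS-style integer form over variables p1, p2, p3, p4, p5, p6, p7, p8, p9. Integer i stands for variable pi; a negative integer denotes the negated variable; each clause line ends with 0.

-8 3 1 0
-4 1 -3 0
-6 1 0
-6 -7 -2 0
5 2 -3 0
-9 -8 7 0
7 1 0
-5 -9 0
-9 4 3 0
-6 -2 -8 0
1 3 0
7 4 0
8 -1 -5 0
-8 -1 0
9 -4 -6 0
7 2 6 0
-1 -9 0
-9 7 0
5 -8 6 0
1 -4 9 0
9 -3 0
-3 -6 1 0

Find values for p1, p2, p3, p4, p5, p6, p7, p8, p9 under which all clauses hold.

p1=True, p2=False, p3=False, p4=True, p5=False, p6=False, p7=True, p8=False, p9=False

Try p1 = True.
  then p8 is forced to False.
  then p5 is forced to False.
  then p9 is forced to False.
  then p3 is forced to False.
For the remaining variables, p2 = False, p4 = True, p6 = False, p7 = True works.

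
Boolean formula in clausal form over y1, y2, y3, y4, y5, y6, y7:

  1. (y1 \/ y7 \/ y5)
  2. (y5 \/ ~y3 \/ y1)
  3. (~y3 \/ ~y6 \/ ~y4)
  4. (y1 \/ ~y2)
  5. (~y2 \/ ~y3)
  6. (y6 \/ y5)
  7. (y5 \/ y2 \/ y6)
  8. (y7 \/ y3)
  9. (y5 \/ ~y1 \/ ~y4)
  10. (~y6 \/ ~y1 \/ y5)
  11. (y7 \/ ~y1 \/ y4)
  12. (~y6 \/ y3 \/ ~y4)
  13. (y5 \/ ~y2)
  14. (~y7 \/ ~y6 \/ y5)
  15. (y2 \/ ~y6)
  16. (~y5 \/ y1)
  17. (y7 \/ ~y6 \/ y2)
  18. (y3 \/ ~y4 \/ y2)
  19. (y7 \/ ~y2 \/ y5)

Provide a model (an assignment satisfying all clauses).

y1=True  y2=True  y3=False  y4=False  y5=True  y6=False  y7=True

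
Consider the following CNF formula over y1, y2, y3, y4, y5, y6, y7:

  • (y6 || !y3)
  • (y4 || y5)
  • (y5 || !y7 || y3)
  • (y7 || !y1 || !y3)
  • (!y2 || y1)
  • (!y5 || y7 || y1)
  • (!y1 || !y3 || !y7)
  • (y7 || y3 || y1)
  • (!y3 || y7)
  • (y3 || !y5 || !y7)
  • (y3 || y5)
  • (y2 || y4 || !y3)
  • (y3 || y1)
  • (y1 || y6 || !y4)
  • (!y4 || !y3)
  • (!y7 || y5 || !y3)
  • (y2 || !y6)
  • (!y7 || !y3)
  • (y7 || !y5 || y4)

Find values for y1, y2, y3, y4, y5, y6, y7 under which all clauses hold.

y1=T, y2=F, y3=F, y4=T, y5=T, y6=F, y7=F

Check each clause:
  1. (!y3 || y6) — !y3 is true.
  2. (y4 || y5) — y4 is true.
  3. (y5 || !y7 || y3) — !y7 is true.
  4. (!y3 || y7 || !y1) — !y3 is true.
  5. (!y2 || y1) — y1 is true.
  6. (y1 || !y5 || y7) — y1 is true.
  7. (!y7 || !y1 || !y3) — !y7 is true.
  8. (y1 || y7 || y3) — y1 is true.
  9. (!y3 || y7) — !y3 is true.
  10. (!y5 || y3 || !y7) — !y7 is true.
  11. (y3 || y5) — y5 is true.
  12. (!y3 || y4 || y2) — y4 is true.
  13. (y1 || y3) — y1 is true.
  14. (!y4 || y6 || y1) — y1 is true.
  15. (!y4 || !y3) — !y3 is true.
  16. (y5 || !y3 || !y7) — !y7 is true.
  17. (y2 || !y6) — !y6 is true.
  18. (!y3 || !y7) — !y7 is true.
  19. (y4 || !y5 || y7) — y4 is true.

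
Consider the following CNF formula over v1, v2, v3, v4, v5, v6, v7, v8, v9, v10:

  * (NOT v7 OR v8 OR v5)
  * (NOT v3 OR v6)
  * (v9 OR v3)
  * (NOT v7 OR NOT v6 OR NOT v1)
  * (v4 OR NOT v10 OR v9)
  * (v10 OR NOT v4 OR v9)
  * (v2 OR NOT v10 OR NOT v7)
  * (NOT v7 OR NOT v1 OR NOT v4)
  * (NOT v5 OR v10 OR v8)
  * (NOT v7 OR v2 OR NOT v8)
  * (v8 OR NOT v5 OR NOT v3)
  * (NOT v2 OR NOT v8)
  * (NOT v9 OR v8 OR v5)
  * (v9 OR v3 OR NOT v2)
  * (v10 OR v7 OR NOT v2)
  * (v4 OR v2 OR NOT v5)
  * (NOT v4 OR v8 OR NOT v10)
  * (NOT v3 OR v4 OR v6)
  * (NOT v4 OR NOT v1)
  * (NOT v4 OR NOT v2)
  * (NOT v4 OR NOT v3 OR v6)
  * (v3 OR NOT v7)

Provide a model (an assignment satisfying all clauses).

v1 = T  v2 = F  v3 = T  v4 = F  v5 = F  v6 = T  v7 = F  v8 = T  v9 = F  v10 = F

Check each clause:
  1. (v5 OR v8 OR NOT v7) — v8 is true.
  2. (v6 OR NOT v3) — v6 is true.
  3. (v3 OR v9) — v3 is true.
  4. (NOT v7 OR NOT v1 OR NOT v6) — NOT v7 is true.
  5. (v4 OR NOT v10 OR v9) — NOT v10 is true.
  6. (NOT v4 OR v10 OR v9) — NOT v4 is true.
  7. (NOT v10 OR NOT v7 OR v2) — NOT v7 is true.
  8. (NOT v4 OR NOT v7 OR NOT v1) — NOT v7 is true.
  9. (v10 OR v8 OR NOT v5) — v8 is true.
  10. (v2 OR NOT v8 OR NOT v7) — NOT v7 is true.
  11. (NOT v3 OR v8 OR NOT v5) — v8 is true.
  12. (NOT v8 OR NOT v2) — NOT v2 is true.
  13. (v8 OR NOT v9 OR v5) — v8 is true.
  14. (v9 OR v3 OR NOT v2) — v3 is true.
  15. (v10 OR NOT v2 OR v7) — NOT v2 is true.
  16. (NOT v5 OR v4 OR v2) — NOT v5 is true.
  17. (NOT v10 OR v8 OR NOT v4) — v8 is true.
  18. (v6 OR v4 OR NOT v3) — v6 is true.
  19. (NOT v1 OR NOT v4) — NOT v4 is true.
  20. (NOT v2 OR NOT v4) — NOT v4 is true.
  21. (v6 OR NOT v3 OR NOT v4) — NOT v4 is true.
  22. (v3 OR NOT v7) — NOT v7 is true.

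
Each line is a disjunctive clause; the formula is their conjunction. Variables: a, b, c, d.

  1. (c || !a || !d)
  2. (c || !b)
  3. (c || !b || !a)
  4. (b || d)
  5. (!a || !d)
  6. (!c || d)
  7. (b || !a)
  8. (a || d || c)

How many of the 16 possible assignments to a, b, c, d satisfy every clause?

3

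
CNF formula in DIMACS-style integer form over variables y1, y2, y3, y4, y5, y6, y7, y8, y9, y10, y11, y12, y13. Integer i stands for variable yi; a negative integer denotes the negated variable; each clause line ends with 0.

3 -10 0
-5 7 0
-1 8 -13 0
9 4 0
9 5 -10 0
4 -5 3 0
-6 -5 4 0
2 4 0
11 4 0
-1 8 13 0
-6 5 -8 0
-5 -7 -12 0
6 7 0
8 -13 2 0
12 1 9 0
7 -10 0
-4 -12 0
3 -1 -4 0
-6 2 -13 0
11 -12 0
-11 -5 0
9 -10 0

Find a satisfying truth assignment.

y2 occurs only positively in the remaining clauses — set y2 = True.
y9 occurs only positively in the remaining clauses — set y9 = True.
Branch on y1: take y1 = False.
Set y3 = False and propagate.
  then y10 is forced to False.
Branch on y4: take y4 = True.
  then y12 is forced to False.
For the remaining variables, y5 = False, y6 = True, y7 = True, y8 = False, y11 = False, y13 = False works.
Check each clause:
  1. (y3 ∨ ¬y10) — ¬y10 is true.
  2. (¬y5 ∨ y7) — ¬y5 is true.
  3. (y8 ∨ ¬y13 ∨ ¬y1) — ¬y13 is true.
  4. (y4 ∨ y9) — y9 is true.
  5. (y5 ∨ ¬y10 ∨ y9) — y9 is true.
  6. (y3 ∨ ¬y5 ∨ y4) — y4 is true.
  7. (¬y5 ∨ ¬y6 ∨ y4) — ¬y5 is true.
  8. (y2 ∨ y4) — y2 is true.
  9. (y4 ∨ y11) — y4 is true.
  10. (¬y1 ∨ y8 ∨ y13) — ¬y1 is true.
  11. (¬y6 ∨ ¬y8 ∨ y5) — ¬y8 is true.
  12. (¬y5 ∨ ¬y12 ∨ ¬y7) — ¬y5 is true.
  13. (y6 ∨ y7) — y6 is true.
  14. (y2 ∨ y8 ∨ ¬y13) — y2 is true.
  15. (y9 ∨ y1 ∨ y12) — y9 is true.
  16. (¬y10 ∨ y7) — ¬y10 is true.
  17. (¬y4 ∨ ¬y12) — ¬y12 is true.
  18. (¬y1 ∨ y3 ∨ ¬y4) — ¬y1 is true.
  19. (¬y6 ∨ ¬y13 ∨ y2) — y2 is true.
  20. (¬y12 ∨ y11) — ¬y12 is true.
  21. (¬y11 ∨ ¬y5) — ¬y5 is true.
  22. (¬y10 ∨ y9) — y9 is true.

y1=F, y2=T, y3=F, y4=T, y5=F, y6=T, y7=T, y8=F, y9=T, y10=F, y11=F, y12=F, y13=F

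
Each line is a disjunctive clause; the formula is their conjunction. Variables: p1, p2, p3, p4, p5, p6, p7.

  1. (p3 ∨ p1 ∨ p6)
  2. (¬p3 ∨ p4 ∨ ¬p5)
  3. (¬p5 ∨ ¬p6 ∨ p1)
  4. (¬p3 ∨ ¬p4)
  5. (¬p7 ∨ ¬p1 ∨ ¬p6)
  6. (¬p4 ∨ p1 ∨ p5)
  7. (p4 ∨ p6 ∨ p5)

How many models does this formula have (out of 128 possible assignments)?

Case analysis on p1 and p4:
  p1=1, p4=1: p2, p5 free; 3 ways for (p3,p6,p7) × 2^2 = 12.
  p1=1, p4=0: p2 free; 5 ways for (p3,p5,p6,p7) × 2^1 = 10.
  p1=0, p4=1: a clause becomes empty — 0.
  p1=0, p4=0: forces p5=0; p6=1; p2, p3, p7 free → 2^3 = 8.
Total: 12 + 10 + 0 + 8 = 30.

30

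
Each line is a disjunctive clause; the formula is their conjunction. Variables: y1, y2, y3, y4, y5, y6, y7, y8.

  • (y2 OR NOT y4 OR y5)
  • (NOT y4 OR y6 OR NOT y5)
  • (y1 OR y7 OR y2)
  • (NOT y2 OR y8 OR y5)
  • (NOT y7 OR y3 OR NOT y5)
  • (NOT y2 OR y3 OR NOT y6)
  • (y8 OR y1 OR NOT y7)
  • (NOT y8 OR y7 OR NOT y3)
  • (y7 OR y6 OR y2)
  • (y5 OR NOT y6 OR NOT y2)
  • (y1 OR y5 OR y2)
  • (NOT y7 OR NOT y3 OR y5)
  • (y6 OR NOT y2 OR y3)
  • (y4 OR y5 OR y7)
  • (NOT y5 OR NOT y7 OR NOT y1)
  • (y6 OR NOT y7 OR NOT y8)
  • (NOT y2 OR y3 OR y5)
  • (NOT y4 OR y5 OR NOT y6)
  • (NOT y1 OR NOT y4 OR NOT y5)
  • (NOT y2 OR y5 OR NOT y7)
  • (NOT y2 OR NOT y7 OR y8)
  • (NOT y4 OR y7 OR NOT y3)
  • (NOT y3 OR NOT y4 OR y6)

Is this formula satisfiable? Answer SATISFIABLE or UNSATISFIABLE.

Branch on y1: take y1 = True.
For the remaining variables, y2 = False, y3 = False, y4 = False, y5 = True, y6 = True, y7 = False, y8 = False works.
So y1=T, y2=F, y3=F, y4=F, y5=T, y6=T, y7=F, y8=F is a satisfying assignment.

SATISFIABLE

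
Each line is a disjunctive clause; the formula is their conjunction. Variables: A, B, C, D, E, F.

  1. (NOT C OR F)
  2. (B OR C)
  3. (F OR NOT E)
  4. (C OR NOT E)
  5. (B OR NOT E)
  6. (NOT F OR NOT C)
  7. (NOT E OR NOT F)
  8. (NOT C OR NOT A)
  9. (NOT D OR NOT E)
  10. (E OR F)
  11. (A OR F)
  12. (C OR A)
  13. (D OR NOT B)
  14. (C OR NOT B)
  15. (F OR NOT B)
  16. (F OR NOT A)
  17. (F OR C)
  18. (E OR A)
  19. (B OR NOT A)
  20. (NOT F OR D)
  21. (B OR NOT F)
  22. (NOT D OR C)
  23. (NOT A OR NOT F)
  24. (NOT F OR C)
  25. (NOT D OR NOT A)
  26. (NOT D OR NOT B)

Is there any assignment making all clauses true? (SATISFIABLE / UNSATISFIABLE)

UNSATISFIABLE

F = True:
  propagation gives C=False; an empty clause results — contradiction.
F = False:
  propagation gives C=False; an empty clause results — contradiction.
Every branch closes, so no satisfying assignment exists.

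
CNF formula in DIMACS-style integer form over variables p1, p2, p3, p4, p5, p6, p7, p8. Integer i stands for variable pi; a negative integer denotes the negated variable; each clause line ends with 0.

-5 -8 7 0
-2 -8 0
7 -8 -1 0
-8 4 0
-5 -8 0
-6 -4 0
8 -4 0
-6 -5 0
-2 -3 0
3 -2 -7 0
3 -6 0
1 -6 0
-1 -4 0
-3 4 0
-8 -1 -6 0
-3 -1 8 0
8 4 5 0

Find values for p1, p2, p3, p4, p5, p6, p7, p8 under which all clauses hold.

p6 occurs only negated in the remaining clauses — set p6 = False.
Try p1 = False.
Branch on p2: take p2 = True.
  then p8 is forced to False.
  then p4 is forced to False.
  then p3 is forced to False.
  then p7 is forced to False.
  then p5 is forced to True.
Every clause has at least one true literal under this assignment.

p1=False, p2=True, p3=False, p4=False, p5=True, p6=False, p7=False, p8=False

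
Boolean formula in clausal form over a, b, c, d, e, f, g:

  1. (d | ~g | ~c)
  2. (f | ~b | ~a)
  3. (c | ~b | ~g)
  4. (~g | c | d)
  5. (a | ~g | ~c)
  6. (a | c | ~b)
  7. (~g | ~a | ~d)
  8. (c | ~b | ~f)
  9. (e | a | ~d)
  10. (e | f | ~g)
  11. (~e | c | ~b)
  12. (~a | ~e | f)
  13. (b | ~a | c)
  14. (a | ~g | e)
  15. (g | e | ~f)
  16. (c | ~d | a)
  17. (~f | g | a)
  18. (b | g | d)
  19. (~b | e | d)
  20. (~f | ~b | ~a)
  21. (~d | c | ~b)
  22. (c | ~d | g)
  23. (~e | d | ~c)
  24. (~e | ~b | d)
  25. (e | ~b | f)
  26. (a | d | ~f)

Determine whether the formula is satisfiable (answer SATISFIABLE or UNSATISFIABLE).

SATISFIABLE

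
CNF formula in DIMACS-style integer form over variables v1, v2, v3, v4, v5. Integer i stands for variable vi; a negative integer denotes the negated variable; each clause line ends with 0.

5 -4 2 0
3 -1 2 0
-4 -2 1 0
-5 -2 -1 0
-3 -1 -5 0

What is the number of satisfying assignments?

15

Split on v1, then v2.
  v1=T, v2=T: remaining (v3,v4,v5) ∈ {(F,F,F); (F,T,F); (T,F,F); (T,T,F)} — 4.
  v1=T, v2=F: remaining (v3,v4,v5) ∈ {(T,F,F)} — 1.
  v1=F, v2=T: remaining (v3,v4,v5) ∈ {(F,F,F); (F,F,T); (T,F,F); (T,F,T)} — 4.
  v1=F, v2=F: v3 free; 3 ways for (v4,v5) × 2^1 = 6.
Total: 4 + 1 + 4 + 6 = 15.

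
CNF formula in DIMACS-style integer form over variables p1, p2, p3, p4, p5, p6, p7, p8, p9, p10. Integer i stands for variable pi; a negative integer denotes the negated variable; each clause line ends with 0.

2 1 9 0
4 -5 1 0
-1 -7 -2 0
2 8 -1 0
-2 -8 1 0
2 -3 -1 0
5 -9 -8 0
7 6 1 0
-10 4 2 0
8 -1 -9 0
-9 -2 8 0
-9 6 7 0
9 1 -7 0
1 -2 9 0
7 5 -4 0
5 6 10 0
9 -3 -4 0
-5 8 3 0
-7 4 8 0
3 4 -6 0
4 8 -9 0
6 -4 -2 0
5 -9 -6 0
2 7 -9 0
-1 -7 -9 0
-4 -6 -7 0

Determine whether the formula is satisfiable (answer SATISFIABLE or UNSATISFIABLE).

SATISFIABLE

Set p1 = True and propagate.
The remaining clauses are satisfied by p2 = False, p3 = False, p4 = True, p5 = True, p6 = False, p7 = True, p8 = True, p9 = False, p10 = True.
So p1 = True  p2 = False  p3 = False  p4 = True  p5 = True  p6 = False  p7 = True  p8 = True  p9 = False  p10 = True is a satisfying assignment.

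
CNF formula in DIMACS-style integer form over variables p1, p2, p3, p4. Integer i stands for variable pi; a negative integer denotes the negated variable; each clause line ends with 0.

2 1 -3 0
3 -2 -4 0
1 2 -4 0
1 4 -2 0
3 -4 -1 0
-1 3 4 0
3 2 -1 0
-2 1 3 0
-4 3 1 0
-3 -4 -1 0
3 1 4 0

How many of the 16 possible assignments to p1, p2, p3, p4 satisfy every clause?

3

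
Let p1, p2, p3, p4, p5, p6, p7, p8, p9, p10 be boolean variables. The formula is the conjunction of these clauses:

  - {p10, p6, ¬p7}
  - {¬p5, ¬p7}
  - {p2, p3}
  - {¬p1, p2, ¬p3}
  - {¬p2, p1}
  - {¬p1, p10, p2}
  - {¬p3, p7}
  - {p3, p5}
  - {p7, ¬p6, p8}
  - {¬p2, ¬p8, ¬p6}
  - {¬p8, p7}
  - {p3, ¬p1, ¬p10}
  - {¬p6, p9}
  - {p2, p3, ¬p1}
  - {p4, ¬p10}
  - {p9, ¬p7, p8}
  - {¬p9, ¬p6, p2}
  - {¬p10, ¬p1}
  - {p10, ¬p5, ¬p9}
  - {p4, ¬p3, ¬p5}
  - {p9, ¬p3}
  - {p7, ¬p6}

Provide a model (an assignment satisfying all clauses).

p1=F  p2=F  p3=T  p4=T  p5=F  p6=F  p7=T  p8=T  p9=T  p10=T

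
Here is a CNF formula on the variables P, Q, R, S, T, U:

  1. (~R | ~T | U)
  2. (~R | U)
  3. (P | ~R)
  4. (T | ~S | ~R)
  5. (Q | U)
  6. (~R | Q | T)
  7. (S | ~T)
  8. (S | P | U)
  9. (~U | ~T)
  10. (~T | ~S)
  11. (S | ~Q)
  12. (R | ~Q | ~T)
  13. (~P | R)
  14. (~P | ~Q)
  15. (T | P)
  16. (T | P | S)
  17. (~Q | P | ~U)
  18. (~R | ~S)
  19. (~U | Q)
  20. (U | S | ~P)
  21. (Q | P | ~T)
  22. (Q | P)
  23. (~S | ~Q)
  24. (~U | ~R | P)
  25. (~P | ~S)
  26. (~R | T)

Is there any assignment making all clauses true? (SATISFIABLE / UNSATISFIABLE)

UNSATISFIABLE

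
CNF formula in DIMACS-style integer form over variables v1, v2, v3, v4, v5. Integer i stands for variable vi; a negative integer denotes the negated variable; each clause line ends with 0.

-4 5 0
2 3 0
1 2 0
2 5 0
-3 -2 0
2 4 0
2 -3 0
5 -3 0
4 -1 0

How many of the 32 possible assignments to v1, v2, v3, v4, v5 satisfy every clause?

Satisfying assignments:
  v1=F v2=T v3=F v4=F v5=F
  v1=F v2=T v3=F v4=F v5=T
  v1=F v2=T v3=F v4=T v5=T
  v1=T v2=T v3=F v4=T v5=T
Count: 4.

4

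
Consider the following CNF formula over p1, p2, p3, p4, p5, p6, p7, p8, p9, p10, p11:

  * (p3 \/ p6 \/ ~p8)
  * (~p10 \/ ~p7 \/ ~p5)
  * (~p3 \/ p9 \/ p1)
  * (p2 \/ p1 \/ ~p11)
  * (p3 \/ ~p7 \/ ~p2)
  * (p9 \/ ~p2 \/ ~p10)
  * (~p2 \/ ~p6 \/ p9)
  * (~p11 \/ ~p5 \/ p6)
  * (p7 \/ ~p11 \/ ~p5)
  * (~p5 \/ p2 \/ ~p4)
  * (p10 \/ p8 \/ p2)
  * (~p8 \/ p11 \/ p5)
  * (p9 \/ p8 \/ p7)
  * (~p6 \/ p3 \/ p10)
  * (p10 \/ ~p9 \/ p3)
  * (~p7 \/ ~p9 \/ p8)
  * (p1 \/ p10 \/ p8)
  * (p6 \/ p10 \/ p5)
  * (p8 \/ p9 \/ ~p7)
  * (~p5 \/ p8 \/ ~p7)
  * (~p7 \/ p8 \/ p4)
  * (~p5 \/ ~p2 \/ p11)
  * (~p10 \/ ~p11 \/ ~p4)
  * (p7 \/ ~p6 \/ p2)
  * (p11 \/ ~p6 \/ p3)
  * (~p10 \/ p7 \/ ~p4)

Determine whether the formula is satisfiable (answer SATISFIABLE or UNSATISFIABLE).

SATISFIABLE

p1 occurs only positively in the remaining clauses — set p1 = True.
Branch on p2: take p2 = True.
Branch on p3: take p3 = True.
The remaining clauses are satisfied by p4 = False, p5 = False, p6 = True, p7 = False, p8 = False, p9 = True, p10 = False, p11 = True.
So p1=1, p2=1, p3=1, p4=0, p5=0, p6=1, p7=0, p8=0, p9=1, p10=0, p11=1 is a satisfying assignment.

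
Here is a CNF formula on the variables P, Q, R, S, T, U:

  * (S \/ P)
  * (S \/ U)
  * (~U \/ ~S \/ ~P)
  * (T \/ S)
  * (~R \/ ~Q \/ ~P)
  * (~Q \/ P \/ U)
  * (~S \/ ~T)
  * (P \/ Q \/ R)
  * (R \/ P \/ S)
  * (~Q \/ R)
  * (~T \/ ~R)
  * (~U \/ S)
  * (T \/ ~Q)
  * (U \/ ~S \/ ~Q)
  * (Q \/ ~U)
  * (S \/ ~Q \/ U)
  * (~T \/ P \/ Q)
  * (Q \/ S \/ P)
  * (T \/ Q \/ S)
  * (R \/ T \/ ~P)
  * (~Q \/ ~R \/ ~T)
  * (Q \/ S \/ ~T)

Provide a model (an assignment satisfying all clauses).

P = 1, Q = 0, R = 1, S = 1, T = 0, U = 0

Check each clause:
  1. (S \/ P) — P is true.
  2. (U \/ S) — S is true.
  3. (~S \/ ~P \/ ~U) — ~U is true.
  4. (S \/ T) — S is true.
  5. (~P \/ ~R \/ ~Q) — ~Q is true.
  6. (~Q \/ P \/ U) — P is true.
  7. (~S \/ ~T) — ~T is true.
  8. (P \/ Q \/ R) — P is true.
  9. (S \/ P \/ R) — P is true.
  10. (R \/ ~Q) — R is true.
  11. (~R \/ ~T) — ~T is true.
  12. (S \/ ~U) — ~U is true.
  13. (T \/ ~Q) — ~Q is true.
  14. (~S \/ ~Q \/ U) — ~Q is true.
  15. (Q \/ ~U) — ~U is true.
  16. (~Q \/ S \/ U) — S is true.
  17. (~T \/ Q \/ P) — P is true.
  18. (S \/ Q \/ P) — P is true.
  19. (Q \/ T \/ S) — S is true.
  20. (R \/ T \/ ~P) — R is true.
  21. (~Q \/ ~T \/ ~R) — ~T is true.
  22. (S \/ Q \/ ~T) — ~T is true.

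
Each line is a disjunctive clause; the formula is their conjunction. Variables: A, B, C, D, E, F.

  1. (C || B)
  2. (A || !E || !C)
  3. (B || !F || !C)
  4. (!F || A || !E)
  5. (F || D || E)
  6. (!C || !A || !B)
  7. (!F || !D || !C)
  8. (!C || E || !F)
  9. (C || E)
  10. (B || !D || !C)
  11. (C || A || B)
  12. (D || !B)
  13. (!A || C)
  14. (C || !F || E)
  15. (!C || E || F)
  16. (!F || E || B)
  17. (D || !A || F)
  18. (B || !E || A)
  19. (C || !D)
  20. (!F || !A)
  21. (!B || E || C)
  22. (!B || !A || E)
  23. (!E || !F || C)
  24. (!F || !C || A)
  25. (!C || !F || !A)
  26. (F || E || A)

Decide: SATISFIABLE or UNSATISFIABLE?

UNSATISFIABLE

C = True:
  F = True:
    propagation gives B=True, A=False; an empty clause results — contradiction.
  F = False:
    propagation gives E=True, A=True, B=False, D=False; an empty clause results — contradiction.
C = False:
  propagation gives B=True, E=True, D=True; an empty clause results — contradiction.
Every branch closes, so no satisfying assignment exists.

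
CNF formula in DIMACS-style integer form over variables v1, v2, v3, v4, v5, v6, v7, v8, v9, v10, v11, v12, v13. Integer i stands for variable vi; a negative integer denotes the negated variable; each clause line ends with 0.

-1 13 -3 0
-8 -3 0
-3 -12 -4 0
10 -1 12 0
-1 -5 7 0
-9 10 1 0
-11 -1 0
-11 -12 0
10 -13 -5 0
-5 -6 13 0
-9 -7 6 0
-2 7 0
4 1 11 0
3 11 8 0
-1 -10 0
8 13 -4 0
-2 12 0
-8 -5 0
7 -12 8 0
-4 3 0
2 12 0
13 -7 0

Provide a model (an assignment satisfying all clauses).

v5 occurs only negated in the remaining clauses — set v5 = False.
Branch on v1: take v1 = True.
  then v11 is forced to False.
  then v10 is forced to False.
  then v12 is forced to True.
Branch on v2: take v2 = False.
The remaining clauses are satisfied by v3 = True, v4 = False, v6 = True, v7 = True, v8 = False, v9 = True, v13 = True.

v1=T, v2=F, v3=T, v4=F, v5=F, v6=T, v7=T, v8=F, v9=T, v10=F, v11=F, v12=T, v13=T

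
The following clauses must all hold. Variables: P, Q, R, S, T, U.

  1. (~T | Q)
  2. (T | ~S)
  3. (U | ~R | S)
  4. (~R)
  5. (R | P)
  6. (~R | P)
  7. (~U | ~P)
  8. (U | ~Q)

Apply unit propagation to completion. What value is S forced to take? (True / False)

False

(~R) is a unit clause: R = False.
(P | R) with R = False leaves only P, so P = True.
(~P | ~U): since P = True, the clause reduces to (~U). U = False.
From (U | ~Q) and U = False: Q = False.
(Q | ~T): since Q = False, the clause reduces to (~T). T = False.
(T | ~S) with T = False leaves only ~S, so S = False.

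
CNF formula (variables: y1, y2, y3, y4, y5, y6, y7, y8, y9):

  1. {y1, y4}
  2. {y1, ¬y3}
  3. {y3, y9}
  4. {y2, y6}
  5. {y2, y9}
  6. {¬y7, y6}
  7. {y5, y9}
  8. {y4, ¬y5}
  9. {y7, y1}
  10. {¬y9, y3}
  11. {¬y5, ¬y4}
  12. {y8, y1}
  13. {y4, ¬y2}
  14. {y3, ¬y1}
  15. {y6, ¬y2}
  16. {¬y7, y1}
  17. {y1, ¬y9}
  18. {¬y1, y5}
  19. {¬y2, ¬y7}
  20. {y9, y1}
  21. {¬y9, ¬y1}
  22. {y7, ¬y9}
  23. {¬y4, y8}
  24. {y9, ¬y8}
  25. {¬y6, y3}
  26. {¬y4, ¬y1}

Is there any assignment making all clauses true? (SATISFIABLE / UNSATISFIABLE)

UNSATISFIABLE

y1 = True:
  propagation gives y3=True, y5=True, y4=True; an empty clause results — contradiction.
y1 = False:
  propagation gives y4=True, y3=False, y9=True; an empty clause results — contradiction.
Every branch closes, so no satisfying assignment exists.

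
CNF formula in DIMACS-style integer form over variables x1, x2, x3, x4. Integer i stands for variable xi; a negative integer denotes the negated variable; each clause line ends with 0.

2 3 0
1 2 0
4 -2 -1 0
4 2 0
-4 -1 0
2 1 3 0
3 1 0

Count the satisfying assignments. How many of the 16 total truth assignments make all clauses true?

2

Satisfying assignments:
  x1=F x2=T x3=T x4=F
  x1=F x2=T x3=T x4=T
Count: 2.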